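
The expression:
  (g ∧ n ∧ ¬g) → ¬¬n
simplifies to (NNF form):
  True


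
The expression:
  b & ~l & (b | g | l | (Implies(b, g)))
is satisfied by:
  {b: True, l: False}


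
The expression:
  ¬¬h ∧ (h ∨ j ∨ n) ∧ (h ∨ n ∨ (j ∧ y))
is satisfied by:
  {h: True}


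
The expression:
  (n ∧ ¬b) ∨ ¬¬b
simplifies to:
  b ∨ n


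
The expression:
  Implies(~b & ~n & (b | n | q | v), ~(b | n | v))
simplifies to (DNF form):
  b | n | ~v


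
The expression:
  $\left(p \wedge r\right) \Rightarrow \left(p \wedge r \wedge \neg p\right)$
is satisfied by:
  {p: False, r: False}
  {r: True, p: False}
  {p: True, r: False}


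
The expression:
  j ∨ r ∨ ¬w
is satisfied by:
  {r: True, j: True, w: False}
  {r: True, w: False, j: False}
  {j: True, w: False, r: False}
  {j: False, w: False, r: False}
  {r: True, j: True, w: True}
  {r: True, w: True, j: False}
  {j: True, w: True, r: False}


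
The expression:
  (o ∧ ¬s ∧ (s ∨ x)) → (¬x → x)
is always true.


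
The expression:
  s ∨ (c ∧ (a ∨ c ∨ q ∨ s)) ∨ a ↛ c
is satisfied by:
  {a: True, c: True, s: True}
  {a: True, c: True, s: False}
  {a: True, s: True, c: False}
  {a: True, s: False, c: False}
  {c: True, s: True, a: False}
  {c: True, s: False, a: False}
  {s: True, c: False, a: False}


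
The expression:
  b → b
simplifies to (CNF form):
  True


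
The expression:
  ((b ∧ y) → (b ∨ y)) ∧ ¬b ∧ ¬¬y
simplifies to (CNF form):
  y ∧ ¬b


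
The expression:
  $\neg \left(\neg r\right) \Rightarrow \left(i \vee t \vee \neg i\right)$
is always true.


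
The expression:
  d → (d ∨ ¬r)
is always true.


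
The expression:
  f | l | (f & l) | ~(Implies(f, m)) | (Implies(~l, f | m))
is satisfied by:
  {m: True, l: True, f: True}
  {m: True, l: True, f: False}
  {m: True, f: True, l: False}
  {m: True, f: False, l: False}
  {l: True, f: True, m: False}
  {l: True, f: False, m: False}
  {f: True, l: False, m: False}


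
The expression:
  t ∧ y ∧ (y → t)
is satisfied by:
  {t: True, y: True}


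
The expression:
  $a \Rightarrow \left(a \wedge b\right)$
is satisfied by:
  {b: True, a: False}
  {a: False, b: False}
  {a: True, b: True}


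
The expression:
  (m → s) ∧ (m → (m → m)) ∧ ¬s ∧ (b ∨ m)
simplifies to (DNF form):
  b ∧ ¬m ∧ ¬s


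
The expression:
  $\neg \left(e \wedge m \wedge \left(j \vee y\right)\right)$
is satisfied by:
  {y: False, m: False, e: False, j: False}
  {j: True, y: False, m: False, e: False}
  {y: True, j: False, m: False, e: False}
  {j: True, y: True, m: False, e: False}
  {e: True, j: False, y: False, m: False}
  {j: True, e: True, y: False, m: False}
  {e: True, y: True, j: False, m: False}
  {j: True, e: True, y: True, m: False}
  {m: True, e: False, y: False, j: False}
  {m: True, j: True, e: False, y: False}
  {m: True, y: True, e: False, j: False}
  {j: True, m: True, y: True, e: False}
  {m: True, e: True, j: False, y: False}


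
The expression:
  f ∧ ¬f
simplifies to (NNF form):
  False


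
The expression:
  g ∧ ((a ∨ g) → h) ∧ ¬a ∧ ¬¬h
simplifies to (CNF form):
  g ∧ h ∧ ¬a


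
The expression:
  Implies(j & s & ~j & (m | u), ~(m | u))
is always true.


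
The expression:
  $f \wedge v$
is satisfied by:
  {f: True, v: True}


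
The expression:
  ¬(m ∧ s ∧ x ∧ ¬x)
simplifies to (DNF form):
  True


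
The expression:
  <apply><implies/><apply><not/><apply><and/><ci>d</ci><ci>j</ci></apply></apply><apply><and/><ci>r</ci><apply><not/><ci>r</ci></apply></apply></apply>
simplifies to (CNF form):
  <apply><and/><ci>d</ci><ci>j</ci></apply>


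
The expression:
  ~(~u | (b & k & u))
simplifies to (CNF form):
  u & (~b | ~k)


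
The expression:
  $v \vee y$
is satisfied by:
  {y: True, v: True}
  {y: True, v: False}
  {v: True, y: False}


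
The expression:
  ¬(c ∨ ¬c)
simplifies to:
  False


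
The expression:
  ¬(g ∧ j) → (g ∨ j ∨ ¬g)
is always true.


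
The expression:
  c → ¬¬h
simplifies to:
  h ∨ ¬c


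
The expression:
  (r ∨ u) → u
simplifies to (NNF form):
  u ∨ ¬r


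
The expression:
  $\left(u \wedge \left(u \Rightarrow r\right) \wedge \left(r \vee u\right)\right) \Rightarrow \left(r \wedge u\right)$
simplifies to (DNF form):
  $\text{True}$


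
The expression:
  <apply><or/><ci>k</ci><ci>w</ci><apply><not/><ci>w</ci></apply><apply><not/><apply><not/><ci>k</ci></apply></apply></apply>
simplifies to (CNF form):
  <true/>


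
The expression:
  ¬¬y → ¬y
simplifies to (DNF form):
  ¬y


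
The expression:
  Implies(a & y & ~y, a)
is always true.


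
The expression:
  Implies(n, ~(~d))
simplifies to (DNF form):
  d | ~n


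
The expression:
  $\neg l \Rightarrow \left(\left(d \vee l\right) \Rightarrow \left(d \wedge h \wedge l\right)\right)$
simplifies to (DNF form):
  $l \vee \neg d$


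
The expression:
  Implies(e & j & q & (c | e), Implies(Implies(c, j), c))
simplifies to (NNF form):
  c | ~e | ~j | ~q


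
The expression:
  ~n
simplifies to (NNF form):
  ~n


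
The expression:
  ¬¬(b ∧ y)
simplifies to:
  b ∧ y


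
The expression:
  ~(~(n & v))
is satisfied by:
  {n: True, v: True}


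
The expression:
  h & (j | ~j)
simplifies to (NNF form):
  h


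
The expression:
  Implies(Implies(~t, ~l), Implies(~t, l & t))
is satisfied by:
  {t: True, l: True}
  {t: True, l: False}
  {l: True, t: False}


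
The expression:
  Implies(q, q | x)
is always true.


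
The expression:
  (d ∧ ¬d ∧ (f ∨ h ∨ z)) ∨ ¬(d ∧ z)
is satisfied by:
  {z: False, d: False}
  {d: True, z: False}
  {z: True, d: False}


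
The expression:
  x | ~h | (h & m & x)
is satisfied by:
  {x: True, h: False}
  {h: False, x: False}
  {h: True, x: True}


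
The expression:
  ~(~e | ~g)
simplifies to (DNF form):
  e & g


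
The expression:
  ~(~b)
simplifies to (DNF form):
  b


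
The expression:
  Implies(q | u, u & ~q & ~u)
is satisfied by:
  {q: False, u: False}


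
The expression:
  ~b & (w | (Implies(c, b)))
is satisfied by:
  {w: True, c: False, b: False}
  {c: False, b: False, w: False}
  {w: True, c: True, b: False}


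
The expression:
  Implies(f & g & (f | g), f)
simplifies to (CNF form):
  True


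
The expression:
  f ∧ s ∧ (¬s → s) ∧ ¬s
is never true.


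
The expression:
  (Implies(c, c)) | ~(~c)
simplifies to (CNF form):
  True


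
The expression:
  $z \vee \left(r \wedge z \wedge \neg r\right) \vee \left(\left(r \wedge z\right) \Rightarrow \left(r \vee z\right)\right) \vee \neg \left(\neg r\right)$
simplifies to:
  $\text{True}$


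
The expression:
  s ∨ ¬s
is always true.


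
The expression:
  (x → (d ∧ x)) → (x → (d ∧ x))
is always true.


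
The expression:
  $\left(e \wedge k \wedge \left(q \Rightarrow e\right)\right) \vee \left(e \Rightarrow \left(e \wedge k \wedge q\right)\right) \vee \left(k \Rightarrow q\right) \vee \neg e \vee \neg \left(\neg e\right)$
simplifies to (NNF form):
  $\text{True}$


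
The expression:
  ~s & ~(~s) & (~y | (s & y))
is never true.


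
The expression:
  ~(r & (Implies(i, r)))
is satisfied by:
  {r: False}


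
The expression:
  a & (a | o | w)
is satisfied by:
  {a: True}


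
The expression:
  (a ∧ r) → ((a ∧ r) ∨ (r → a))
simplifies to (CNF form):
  True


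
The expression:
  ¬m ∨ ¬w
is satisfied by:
  {w: False, m: False}
  {m: True, w: False}
  {w: True, m: False}


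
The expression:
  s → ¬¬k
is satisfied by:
  {k: True, s: False}
  {s: False, k: False}
  {s: True, k: True}


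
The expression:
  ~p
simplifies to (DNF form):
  ~p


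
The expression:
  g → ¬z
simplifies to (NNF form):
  ¬g ∨ ¬z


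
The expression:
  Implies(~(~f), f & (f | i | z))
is always true.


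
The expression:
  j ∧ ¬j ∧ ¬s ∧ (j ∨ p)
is never true.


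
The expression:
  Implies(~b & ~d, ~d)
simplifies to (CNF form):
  True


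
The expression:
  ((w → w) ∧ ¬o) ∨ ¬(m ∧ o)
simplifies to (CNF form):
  ¬m ∨ ¬o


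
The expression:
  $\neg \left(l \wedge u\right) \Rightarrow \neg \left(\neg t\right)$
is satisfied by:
  {t: True, u: True, l: True}
  {t: True, u: True, l: False}
  {t: True, l: True, u: False}
  {t: True, l: False, u: False}
  {u: True, l: True, t: False}


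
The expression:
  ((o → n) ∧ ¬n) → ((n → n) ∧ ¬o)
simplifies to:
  True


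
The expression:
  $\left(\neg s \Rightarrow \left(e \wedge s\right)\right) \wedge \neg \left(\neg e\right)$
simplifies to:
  $e \wedge s$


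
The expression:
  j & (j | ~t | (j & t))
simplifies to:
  j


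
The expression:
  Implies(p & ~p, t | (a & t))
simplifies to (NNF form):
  True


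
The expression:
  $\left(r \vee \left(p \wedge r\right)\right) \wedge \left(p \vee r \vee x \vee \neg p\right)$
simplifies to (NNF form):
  $r$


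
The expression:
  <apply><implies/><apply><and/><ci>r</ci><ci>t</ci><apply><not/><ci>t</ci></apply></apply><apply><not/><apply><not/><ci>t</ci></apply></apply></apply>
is always true.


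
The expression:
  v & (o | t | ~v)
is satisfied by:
  {v: True, t: True, o: True}
  {v: True, t: True, o: False}
  {v: True, o: True, t: False}


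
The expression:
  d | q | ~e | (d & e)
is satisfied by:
  {d: True, q: True, e: False}
  {d: True, e: False, q: False}
  {q: True, e: False, d: False}
  {q: False, e: False, d: False}
  {d: True, q: True, e: True}
  {d: True, e: True, q: False}
  {q: True, e: True, d: False}


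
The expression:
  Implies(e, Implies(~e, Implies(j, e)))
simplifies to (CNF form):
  True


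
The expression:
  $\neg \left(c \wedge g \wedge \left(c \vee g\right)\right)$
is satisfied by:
  {g: False, c: False}
  {c: True, g: False}
  {g: True, c: False}


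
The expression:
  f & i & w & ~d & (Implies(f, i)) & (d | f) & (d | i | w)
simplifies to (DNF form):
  f & i & w & ~d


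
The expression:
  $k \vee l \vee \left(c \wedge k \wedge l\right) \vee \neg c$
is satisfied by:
  {k: True, l: True, c: False}
  {k: True, c: False, l: False}
  {l: True, c: False, k: False}
  {l: False, c: False, k: False}
  {k: True, l: True, c: True}
  {k: True, c: True, l: False}
  {l: True, c: True, k: False}


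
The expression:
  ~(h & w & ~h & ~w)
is always true.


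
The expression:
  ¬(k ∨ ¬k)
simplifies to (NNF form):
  False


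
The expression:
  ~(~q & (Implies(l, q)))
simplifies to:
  l | q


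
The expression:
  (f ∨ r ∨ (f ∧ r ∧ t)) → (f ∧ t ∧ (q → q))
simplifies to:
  (f ∧ t) ∨ (¬f ∧ ¬r)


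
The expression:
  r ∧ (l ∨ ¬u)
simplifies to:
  r ∧ (l ∨ ¬u)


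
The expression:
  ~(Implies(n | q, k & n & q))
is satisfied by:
  {q: True, k: False, n: False}
  {n: True, q: True, k: False}
  {q: True, k: True, n: False}
  {n: True, k: False, q: False}
  {n: True, k: True, q: False}


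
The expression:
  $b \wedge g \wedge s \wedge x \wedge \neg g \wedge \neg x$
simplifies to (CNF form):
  $\text{False}$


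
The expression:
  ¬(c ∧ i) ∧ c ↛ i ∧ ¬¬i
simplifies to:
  False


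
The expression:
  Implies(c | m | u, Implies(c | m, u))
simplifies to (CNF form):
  (u | ~c) & (u | ~m)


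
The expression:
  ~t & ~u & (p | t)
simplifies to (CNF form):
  p & ~t & ~u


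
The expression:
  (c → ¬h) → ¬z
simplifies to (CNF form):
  (c ∨ ¬z) ∧ (h ∨ ¬z)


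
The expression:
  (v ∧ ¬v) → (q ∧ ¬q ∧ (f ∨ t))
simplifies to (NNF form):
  True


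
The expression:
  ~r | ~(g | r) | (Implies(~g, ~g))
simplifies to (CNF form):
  True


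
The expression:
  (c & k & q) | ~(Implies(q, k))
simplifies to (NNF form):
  q & (c | ~k)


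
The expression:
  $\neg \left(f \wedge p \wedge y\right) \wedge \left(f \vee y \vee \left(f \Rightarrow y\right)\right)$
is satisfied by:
  {p: False, y: False, f: False}
  {f: True, p: False, y: False}
  {y: True, p: False, f: False}
  {f: True, y: True, p: False}
  {p: True, f: False, y: False}
  {f: True, p: True, y: False}
  {y: True, p: True, f: False}


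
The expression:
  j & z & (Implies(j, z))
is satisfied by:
  {z: True, j: True}


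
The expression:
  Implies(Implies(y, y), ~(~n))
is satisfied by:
  {n: True}


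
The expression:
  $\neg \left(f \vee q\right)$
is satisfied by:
  {q: False, f: False}


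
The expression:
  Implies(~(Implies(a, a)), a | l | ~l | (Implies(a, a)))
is always true.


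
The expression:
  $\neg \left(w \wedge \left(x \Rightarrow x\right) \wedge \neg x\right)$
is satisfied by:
  {x: True, w: False}
  {w: False, x: False}
  {w: True, x: True}


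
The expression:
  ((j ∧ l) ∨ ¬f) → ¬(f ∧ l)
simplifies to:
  ¬f ∨ ¬j ∨ ¬l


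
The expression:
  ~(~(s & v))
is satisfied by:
  {s: True, v: True}


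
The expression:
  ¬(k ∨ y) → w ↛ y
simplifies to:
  k ∨ w ∨ y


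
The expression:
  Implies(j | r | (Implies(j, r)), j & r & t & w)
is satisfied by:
  {t: True, j: True, w: True, r: True}


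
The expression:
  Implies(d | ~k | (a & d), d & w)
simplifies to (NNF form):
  (d & w) | (k & ~d)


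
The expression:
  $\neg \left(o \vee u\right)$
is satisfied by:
  {u: False, o: False}


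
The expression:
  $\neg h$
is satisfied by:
  {h: False}


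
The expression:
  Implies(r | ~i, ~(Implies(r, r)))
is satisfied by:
  {i: True, r: False}


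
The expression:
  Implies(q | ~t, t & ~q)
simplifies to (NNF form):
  t & ~q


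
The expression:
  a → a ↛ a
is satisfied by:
  {a: False}


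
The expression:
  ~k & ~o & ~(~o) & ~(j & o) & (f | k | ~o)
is never true.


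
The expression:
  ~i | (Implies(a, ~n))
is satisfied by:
  {n: False, i: False, a: False}
  {a: True, n: False, i: False}
  {i: True, n: False, a: False}
  {a: True, i: True, n: False}
  {n: True, a: False, i: False}
  {a: True, n: True, i: False}
  {i: True, n: True, a: False}


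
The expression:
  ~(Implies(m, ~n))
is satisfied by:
  {m: True, n: True}


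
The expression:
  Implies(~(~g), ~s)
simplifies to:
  ~g | ~s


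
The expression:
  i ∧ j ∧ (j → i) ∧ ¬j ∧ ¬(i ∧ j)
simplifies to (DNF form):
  False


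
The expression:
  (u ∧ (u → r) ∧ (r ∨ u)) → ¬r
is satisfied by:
  {u: False, r: False}
  {r: True, u: False}
  {u: True, r: False}


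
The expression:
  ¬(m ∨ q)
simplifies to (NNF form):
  ¬m ∧ ¬q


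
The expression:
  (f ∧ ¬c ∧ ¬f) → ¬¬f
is always true.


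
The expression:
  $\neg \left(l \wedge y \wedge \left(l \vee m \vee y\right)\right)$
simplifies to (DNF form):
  $\neg l \vee \neg y$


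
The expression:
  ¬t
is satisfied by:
  {t: False}


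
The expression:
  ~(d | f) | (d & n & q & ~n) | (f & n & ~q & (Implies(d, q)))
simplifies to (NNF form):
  ~d & (n | ~f) & (~f | ~q)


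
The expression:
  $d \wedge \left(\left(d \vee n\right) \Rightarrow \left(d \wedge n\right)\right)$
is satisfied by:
  {d: True, n: True}


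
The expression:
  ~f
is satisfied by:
  {f: False}


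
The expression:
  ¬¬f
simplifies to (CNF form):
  f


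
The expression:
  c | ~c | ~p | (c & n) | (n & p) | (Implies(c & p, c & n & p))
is always true.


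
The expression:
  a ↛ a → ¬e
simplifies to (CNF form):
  True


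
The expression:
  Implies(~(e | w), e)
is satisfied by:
  {e: True, w: True}
  {e: True, w: False}
  {w: True, e: False}


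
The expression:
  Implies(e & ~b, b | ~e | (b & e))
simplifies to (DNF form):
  b | ~e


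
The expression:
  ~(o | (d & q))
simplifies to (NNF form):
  ~o & (~d | ~q)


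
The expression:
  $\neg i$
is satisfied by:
  {i: False}


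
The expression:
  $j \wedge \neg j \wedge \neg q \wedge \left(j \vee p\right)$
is never true.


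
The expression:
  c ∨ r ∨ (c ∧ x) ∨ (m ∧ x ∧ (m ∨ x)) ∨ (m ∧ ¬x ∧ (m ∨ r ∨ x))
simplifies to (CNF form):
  c ∨ m ∨ r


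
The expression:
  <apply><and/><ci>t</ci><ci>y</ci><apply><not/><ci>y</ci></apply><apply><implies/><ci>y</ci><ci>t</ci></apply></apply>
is never true.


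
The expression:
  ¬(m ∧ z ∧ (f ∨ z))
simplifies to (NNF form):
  ¬m ∨ ¬z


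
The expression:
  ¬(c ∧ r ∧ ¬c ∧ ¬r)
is always true.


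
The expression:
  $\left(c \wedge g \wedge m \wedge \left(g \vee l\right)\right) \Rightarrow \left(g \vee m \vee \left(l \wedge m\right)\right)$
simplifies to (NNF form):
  $\text{True}$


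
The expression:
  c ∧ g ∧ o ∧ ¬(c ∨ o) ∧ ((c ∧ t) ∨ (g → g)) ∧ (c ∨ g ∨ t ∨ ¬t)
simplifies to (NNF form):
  False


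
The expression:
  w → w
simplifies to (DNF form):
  True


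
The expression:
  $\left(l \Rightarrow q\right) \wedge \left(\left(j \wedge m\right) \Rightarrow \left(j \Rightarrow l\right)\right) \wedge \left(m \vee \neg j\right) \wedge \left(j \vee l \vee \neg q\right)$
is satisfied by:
  {q: True, l: True, m: True, j: False}
  {q: True, l: True, m: False, j: False}
  {m: True, q: False, j: False, l: False}
  {q: False, m: False, j: False, l: False}
  {q: True, l: True, j: True, m: True}


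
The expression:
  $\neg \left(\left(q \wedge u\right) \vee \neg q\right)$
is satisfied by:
  {q: True, u: False}


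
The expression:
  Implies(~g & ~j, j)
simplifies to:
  g | j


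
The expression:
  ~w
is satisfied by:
  {w: False}


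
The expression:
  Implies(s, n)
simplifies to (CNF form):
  n | ~s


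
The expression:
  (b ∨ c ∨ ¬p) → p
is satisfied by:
  {p: True}


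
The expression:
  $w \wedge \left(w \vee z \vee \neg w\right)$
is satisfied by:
  {w: True}


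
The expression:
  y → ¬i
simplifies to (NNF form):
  ¬i ∨ ¬y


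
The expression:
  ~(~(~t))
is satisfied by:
  {t: False}


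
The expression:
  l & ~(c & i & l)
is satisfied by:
  {l: True, c: False, i: False}
  {i: True, l: True, c: False}
  {c: True, l: True, i: False}


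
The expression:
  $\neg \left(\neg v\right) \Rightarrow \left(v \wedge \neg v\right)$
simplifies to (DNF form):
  $\neg v$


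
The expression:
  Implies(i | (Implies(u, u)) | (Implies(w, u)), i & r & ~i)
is never true.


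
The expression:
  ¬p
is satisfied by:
  {p: False}


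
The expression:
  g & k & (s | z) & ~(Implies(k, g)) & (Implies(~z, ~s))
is never true.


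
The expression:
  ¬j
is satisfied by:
  {j: False}


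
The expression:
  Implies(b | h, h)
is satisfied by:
  {h: True, b: False}
  {b: False, h: False}
  {b: True, h: True}


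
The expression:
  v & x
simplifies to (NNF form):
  v & x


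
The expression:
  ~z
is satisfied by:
  {z: False}


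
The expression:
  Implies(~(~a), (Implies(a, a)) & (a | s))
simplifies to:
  True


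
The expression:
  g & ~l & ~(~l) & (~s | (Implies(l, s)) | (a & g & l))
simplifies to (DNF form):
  False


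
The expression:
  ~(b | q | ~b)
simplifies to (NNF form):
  False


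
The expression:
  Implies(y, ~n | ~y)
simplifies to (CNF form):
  ~n | ~y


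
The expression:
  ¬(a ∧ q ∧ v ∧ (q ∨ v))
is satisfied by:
  {v: False, q: False, a: False}
  {a: True, v: False, q: False}
  {q: True, v: False, a: False}
  {a: True, q: True, v: False}
  {v: True, a: False, q: False}
  {a: True, v: True, q: False}
  {q: True, v: True, a: False}


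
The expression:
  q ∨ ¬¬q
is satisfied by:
  {q: True}


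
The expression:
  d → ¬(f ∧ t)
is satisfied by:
  {t: False, d: False, f: False}
  {f: True, t: False, d: False}
  {d: True, t: False, f: False}
  {f: True, d: True, t: False}
  {t: True, f: False, d: False}
  {f: True, t: True, d: False}
  {d: True, t: True, f: False}


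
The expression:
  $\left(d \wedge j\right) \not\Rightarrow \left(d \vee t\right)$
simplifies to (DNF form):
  $\text{False}$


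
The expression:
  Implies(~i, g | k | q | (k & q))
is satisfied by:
  {i: True, k: True, q: True, g: True}
  {i: True, k: True, q: True, g: False}
  {i: True, k: True, g: True, q: False}
  {i: True, k: True, g: False, q: False}
  {i: True, q: True, g: True, k: False}
  {i: True, q: True, g: False, k: False}
  {i: True, q: False, g: True, k: False}
  {i: True, q: False, g: False, k: False}
  {k: True, q: True, g: True, i: False}
  {k: True, q: True, g: False, i: False}
  {k: True, g: True, q: False, i: False}
  {k: True, g: False, q: False, i: False}
  {q: True, g: True, k: False, i: False}
  {q: True, k: False, g: False, i: False}
  {g: True, k: False, q: False, i: False}


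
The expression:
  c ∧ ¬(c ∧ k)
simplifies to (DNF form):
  c ∧ ¬k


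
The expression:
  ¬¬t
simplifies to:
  t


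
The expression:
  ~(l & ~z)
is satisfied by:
  {z: True, l: False}
  {l: False, z: False}
  {l: True, z: True}


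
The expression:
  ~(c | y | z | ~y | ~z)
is never true.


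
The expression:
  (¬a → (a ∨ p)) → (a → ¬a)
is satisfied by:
  {a: False}


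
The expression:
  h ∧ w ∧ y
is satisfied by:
  {h: True, w: True, y: True}


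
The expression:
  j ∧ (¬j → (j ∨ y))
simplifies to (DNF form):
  j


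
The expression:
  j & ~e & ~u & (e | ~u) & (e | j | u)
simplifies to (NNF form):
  j & ~e & ~u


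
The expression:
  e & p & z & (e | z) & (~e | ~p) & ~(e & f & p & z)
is never true.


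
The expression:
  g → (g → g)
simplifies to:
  True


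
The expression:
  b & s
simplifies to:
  b & s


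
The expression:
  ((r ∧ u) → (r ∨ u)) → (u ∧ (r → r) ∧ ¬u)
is never true.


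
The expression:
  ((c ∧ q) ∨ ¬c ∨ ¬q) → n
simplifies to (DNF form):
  n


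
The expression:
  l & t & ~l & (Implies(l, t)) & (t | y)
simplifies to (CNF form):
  False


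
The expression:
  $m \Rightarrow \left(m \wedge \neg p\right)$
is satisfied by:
  {p: False, m: False}
  {m: True, p: False}
  {p: True, m: False}


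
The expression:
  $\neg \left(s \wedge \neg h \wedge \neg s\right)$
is always true.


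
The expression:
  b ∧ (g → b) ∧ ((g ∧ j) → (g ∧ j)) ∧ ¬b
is never true.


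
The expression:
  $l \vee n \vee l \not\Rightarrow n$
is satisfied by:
  {n: True, l: True}
  {n: True, l: False}
  {l: True, n: False}


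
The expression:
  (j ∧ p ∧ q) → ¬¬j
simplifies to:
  True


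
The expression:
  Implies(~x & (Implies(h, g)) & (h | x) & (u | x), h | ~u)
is always true.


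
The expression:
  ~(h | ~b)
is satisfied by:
  {b: True, h: False}


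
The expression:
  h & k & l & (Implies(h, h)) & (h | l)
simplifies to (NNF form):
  h & k & l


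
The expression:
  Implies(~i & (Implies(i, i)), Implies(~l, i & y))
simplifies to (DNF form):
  i | l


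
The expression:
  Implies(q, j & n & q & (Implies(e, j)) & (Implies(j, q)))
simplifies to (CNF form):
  (j | ~q) & (n | ~q)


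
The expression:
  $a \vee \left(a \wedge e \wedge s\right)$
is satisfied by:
  {a: True}


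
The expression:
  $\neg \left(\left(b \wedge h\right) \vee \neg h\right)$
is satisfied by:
  {h: True, b: False}


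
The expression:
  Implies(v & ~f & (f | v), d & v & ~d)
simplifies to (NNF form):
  f | ~v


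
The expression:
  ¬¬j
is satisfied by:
  {j: True}


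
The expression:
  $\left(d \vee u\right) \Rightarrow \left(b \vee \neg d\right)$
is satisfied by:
  {b: True, d: False}
  {d: False, b: False}
  {d: True, b: True}


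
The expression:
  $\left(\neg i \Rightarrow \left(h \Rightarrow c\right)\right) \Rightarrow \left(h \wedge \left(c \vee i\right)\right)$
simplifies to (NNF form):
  $h$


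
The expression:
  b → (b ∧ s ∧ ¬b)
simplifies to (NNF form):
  ¬b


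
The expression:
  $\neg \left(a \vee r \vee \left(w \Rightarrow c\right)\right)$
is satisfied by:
  {w: True, r: False, a: False, c: False}


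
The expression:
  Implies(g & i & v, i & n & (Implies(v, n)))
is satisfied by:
  {n: True, g: False, v: False, i: False}
  {n: False, g: False, v: False, i: False}
  {n: True, i: True, g: False, v: False}
  {i: True, n: False, g: False, v: False}
  {n: True, v: True, i: False, g: False}
  {v: True, i: False, g: False, n: False}
  {n: True, i: True, v: True, g: False}
  {i: True, v: True, n: False, g: False}
  {n: True, g: True, i: False, v: False}
  {g: True, i: False, v: False, n: False}
  {n: True, i: True, g: True, v: False}
  {i: True, g: True, n: False, v: False}
  {n: True, v: True, g: True, i: False}
  {v: True, g: True, i: False, n: False}
  {n: True, i: True, v: True, g: True}


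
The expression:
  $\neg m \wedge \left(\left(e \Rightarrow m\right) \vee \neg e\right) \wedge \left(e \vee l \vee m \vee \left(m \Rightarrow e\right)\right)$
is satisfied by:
  {e: False, m: False}


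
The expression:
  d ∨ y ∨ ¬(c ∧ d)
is always true.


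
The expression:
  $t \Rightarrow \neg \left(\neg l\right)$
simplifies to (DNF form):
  $l \vee \neg t$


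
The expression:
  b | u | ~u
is always true.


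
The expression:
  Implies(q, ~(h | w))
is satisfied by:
  {w: False, q: False, h: False}
  {h: True, w: False, q: False}
  {w: True, h: False, q: False}
  {h: True, w: True, q: False}
  {q: True, h: False, w: False}


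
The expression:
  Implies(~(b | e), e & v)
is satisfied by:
  {b: True, e: True}
  {b: True, e: False}
  {e: True, b: False}


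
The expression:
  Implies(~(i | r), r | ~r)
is always true.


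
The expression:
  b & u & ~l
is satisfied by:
  {b: True, u: True, l: False}


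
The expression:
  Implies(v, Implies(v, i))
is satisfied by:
  {i: True, v: False}
  {v: False, i: False}
  {v: True, i: True}


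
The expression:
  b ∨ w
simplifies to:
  b ∨ w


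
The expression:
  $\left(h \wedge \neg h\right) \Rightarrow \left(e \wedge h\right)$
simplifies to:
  $\text{True}$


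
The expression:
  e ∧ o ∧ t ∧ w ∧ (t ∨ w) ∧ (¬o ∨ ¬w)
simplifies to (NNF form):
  False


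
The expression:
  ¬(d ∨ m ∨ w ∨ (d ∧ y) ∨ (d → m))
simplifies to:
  False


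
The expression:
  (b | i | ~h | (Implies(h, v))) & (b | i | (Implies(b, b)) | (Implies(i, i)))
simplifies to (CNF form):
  b | i | v | ~h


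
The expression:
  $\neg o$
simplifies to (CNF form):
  $\neg o$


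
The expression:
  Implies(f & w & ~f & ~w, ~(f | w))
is always true.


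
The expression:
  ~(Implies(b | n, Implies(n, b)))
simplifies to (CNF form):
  n & ~b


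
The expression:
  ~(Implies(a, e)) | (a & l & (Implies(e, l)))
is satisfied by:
  {a: True, l: True, e: False}
  {a: True, e: False, l: False}
  {a: True, l: True, e: True}


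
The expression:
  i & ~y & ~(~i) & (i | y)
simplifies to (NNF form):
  i & ~y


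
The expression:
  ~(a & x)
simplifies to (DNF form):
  ~a | ~x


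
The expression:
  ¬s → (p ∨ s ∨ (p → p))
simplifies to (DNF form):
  True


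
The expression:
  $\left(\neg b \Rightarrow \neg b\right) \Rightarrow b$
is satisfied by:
  {b: True}


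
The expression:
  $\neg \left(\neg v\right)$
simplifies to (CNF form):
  $v$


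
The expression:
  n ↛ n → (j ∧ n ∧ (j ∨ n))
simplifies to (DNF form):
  True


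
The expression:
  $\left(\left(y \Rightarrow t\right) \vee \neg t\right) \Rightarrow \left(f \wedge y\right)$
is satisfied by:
  {f: True, y: True}


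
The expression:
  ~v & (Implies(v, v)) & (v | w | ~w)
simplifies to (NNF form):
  ~v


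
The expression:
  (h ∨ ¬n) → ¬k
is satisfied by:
  {n: True, h: False, k: False}
  {h: False, k: False, n: False}
  {n: True, h: True, k: False}
  {h: True, n: False, k: False}
  {k: True, n: True, h: False}


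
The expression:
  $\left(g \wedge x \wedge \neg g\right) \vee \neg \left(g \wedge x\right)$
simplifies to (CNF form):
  $\neg g \vee \neg x$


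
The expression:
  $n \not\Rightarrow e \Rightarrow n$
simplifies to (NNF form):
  $\text{True}$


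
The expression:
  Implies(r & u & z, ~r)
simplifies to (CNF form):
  ~r | ~u | ~z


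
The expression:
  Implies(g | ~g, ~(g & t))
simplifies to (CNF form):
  ~g | ~t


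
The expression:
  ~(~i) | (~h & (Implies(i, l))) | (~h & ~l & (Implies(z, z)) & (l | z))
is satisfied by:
  {i: True, h: False}
  {h: False, i: False}
  {h: True, i: True}


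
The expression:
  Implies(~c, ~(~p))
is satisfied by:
  {c: True, p: True}
  {c: True, p: False}
  {p: True, c: False}


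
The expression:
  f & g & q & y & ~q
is never true.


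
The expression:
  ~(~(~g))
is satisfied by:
  {g: False}


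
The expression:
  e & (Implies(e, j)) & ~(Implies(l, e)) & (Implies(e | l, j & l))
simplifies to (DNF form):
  False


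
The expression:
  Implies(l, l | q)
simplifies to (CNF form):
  True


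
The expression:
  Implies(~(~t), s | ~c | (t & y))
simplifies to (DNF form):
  s | y | ~c | ~t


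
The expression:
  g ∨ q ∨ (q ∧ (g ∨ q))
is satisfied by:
  {q: True, g: True}
  {q: True, g: False}
  {g: True, q: False}


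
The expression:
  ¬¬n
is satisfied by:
  {n: True}


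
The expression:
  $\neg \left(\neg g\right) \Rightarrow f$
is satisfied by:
  {f: True, g: False}
  {g: False, f: False}
  {g: True, f: True}


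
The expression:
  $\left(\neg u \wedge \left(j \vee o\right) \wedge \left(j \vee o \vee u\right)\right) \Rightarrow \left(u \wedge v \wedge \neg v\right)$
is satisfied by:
  {u: True, j: False, o: False}
  {o: True, u: True, j: False}
  {u: True, j: True, o: False}
  {o: True, u: True, j: True}
  {o: False, j: False, u: False}


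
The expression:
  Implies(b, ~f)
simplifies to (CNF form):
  ~b | ~f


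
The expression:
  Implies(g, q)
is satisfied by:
  {q: True, g: False}
  {g: False, q: False}
  {g: True, q: True}


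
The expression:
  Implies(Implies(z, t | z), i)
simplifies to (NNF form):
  i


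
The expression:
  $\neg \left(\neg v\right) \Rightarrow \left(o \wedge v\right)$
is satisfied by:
  {o: True, v: False}
  {v: False, o: False}
  {v: True, o: True}


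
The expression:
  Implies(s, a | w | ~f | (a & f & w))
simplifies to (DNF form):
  a | w | ~f | ~s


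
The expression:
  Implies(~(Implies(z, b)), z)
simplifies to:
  True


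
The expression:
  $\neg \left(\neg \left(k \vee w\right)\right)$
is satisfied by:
  {k: True, w: True}
  {k: True, w: False}
  {w: True, k: False}


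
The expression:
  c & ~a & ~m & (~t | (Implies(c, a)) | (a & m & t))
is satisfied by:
  {c: True, t: False, a: False, m: False}


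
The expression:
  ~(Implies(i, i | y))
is never true.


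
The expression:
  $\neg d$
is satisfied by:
  {d: False}


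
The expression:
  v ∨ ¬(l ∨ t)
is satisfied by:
  {v: True, l: False, t: False}
  {v: True, t: True, l: False}
  {v: True, l: True, t: False}
  {v: True, t: True, l: True}
  {t: False, l: False, v: False}


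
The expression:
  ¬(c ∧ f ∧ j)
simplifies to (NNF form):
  ¬c ∨ ¬f ∨ ¬j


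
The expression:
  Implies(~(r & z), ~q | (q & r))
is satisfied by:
  {r: True, q: False}
  {q: False, r: False}
  {q: True, r: True}


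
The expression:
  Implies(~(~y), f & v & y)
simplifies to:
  ~y | (f & v)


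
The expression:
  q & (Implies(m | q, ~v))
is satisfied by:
  {q: True, v: False}


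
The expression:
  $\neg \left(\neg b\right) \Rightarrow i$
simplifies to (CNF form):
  $i \vee \neg b$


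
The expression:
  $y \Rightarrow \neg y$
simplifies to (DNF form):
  $\neg y$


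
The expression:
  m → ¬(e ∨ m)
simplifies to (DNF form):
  ¬m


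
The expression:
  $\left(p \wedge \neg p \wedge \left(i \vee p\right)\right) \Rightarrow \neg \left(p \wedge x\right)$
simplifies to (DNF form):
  $\text{True}$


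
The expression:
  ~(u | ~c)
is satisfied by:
  {c: True, u: False}


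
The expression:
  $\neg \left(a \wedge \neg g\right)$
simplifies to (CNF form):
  $g \vee \neg a$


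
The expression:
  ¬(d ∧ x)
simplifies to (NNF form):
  ¬d ∨ ¬x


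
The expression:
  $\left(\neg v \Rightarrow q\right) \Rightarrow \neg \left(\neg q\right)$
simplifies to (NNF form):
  $q \vee \neg v$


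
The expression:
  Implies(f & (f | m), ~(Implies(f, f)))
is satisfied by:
  {f: False}


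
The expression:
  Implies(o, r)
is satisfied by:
  {r: True, o: False}
  {o: False, r: False}
  {o: True, r: True}


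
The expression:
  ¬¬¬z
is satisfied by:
  {z: False}


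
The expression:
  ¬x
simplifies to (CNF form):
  ¬x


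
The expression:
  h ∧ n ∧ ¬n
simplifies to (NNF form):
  False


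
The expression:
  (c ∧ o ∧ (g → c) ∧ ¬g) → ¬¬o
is always true.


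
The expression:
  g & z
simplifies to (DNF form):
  g & z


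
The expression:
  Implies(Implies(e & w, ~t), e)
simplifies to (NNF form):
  e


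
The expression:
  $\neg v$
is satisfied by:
  {v: False}


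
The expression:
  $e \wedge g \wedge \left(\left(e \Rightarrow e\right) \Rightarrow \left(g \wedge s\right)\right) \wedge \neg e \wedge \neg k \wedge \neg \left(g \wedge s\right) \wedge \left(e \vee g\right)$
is never true.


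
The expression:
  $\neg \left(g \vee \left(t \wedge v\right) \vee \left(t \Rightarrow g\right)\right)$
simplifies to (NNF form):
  $t \wedge \neg g \wedge \neg v$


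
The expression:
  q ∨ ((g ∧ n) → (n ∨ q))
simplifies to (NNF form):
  True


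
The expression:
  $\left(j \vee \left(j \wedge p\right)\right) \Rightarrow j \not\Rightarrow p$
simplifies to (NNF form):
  $\neg j \vee \neg p$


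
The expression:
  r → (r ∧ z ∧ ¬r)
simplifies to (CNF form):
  ¬r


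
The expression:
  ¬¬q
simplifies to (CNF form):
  q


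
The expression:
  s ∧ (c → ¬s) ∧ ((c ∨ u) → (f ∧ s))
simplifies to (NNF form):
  s ∧ ¬c ∧ (f ∨ ¬u)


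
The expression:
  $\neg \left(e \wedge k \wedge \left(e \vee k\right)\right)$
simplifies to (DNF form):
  $\neg e \vee \neg k$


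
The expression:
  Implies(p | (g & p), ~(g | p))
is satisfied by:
  {p: False}


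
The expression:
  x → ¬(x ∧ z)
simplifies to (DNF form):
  ¬x ∨ ¬z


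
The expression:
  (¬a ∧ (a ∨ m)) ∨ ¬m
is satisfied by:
  {m: False, a: False}
  {a: True, m: False}
  {m: True, a: False}


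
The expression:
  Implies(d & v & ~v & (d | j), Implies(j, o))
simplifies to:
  True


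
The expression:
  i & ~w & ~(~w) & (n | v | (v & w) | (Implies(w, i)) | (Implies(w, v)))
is never true.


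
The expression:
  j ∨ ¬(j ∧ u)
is always true.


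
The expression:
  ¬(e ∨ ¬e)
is never true.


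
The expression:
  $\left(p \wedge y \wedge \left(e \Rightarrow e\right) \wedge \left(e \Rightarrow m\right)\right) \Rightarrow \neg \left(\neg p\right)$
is always true.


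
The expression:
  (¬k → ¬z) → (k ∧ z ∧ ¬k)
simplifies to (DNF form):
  z ∧ ¬k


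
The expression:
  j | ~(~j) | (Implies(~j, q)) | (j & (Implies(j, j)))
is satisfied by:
  {q: True, j: True}
  {q: True, j: False}
  {j: True, q: False}


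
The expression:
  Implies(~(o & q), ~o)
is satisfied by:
  {q: True, o: False}
  {o: False, q: False}
  {o: True, q: True}


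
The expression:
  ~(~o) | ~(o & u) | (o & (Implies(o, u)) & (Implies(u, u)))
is always true.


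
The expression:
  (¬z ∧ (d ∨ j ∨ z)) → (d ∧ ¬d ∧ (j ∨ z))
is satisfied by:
  {z: True, j: False, d: False}
  {d: True, z: True, j: False}
  {z: True, j: True, d: False}
  {d: True, z: True, j: True}
  {d: False, j: False, z: False}


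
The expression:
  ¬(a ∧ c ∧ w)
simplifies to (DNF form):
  ¬a ∨ ¬c ∨ ¬w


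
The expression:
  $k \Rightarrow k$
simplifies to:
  $\text{True}$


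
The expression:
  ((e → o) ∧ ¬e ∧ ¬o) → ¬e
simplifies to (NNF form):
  True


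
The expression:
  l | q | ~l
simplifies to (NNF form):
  True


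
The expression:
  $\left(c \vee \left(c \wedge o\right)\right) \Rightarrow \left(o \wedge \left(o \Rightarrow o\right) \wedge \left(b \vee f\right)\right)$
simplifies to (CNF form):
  $\left(o \vee \neg c\right) \wedge \left(b \vee f \vee \neg c\right) \wedge \left(b \vee o \vee \neg c\right) \wedge \left(f \vee o \vee \neg c\right)$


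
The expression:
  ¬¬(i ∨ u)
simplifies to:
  i ∨ u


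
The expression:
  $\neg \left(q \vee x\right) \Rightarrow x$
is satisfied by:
  {x: True, q: True}
  {x: True, q: False}
  {q: True, x: False}


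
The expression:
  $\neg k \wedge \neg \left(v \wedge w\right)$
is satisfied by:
  {w: False, k: False, v: False}
  {v: True, w: False, k: False}
  {w: True, v: False, k: False}


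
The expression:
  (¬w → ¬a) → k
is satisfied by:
  {k: True, a: True, w: False}
  {k: True, a: False, w: False}
  {k: True, w: True, a: True}
  {k: True, w: True, a: False}
  {a: True, w: False, k: False}


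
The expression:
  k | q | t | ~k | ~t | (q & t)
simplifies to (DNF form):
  True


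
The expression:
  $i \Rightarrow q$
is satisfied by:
  {q: True, i: False}
  {i: False, q: False}
  {i: True, q: True}


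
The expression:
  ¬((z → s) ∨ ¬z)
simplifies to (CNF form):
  z ∧ ¬s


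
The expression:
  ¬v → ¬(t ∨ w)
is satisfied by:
  {v: True, w: False, t: False}
  {t: True, v: True, w: False}
  {v: True, w: True, t: False}
  {t: True, v: True, w: True}
  {t: False, w: False, v: False}


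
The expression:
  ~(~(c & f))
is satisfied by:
  {c: True, f: True}


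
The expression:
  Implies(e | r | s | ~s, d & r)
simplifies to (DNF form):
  d & r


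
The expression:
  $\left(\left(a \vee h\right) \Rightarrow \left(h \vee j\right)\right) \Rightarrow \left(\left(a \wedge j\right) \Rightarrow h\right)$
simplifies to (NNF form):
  $h \vee \neg a \vee \neg j$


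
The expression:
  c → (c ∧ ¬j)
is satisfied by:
  {c: False, j: False}
  {j: True, c: False}
  {c: True, j: False}


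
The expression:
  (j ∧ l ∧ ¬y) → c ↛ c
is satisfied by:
  {y: True, l: False, j: False}
  {l: False, j: False, y: False}
  {j: True, y: True, l: False}
  {j: True, l: False, y: False}
  {y: True, l: True, j: False}
  {l: True, y: False, j: False}
  {j: True, l: True, y: True}


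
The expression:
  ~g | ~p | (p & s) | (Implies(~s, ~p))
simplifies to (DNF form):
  s | ~g | ~p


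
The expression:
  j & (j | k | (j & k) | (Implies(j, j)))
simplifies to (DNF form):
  j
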